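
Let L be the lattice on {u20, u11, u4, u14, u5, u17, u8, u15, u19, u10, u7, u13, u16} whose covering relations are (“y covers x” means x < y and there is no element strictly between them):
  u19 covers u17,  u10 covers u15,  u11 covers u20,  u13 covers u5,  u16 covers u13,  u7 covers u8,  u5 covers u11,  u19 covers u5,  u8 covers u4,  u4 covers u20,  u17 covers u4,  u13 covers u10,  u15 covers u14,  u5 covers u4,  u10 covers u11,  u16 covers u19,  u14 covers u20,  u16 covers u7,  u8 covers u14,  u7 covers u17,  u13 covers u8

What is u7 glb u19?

u17

Common lower bounds of {u7, u19}: u17, u20, u4.
The greatest among these is u17.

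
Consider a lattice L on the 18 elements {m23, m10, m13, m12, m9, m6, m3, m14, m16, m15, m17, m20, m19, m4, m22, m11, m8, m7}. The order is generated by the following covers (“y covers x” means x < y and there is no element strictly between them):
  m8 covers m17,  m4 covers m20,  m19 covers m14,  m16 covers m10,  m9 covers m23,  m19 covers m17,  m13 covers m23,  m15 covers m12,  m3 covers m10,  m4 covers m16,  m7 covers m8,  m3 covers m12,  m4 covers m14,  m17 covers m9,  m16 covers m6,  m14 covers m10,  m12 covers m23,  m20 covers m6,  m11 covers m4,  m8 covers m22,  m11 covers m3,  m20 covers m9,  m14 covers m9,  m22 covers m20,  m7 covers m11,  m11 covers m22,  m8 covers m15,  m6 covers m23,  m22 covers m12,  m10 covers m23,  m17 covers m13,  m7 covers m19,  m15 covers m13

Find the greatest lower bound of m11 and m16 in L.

m16

Common lower bounds of {m11, m16}: m10, m16, m23, m6.
The greatest among these is m16.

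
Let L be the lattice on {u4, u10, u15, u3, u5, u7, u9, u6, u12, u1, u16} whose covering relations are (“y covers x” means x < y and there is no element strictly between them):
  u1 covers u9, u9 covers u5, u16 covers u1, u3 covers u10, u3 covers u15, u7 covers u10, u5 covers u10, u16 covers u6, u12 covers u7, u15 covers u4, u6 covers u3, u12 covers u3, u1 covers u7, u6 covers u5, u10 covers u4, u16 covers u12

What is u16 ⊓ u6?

u6

Common lower bounds of {u16, u6}: u10, u15, u3, u4, u5, u6.
The greatest among these is u6.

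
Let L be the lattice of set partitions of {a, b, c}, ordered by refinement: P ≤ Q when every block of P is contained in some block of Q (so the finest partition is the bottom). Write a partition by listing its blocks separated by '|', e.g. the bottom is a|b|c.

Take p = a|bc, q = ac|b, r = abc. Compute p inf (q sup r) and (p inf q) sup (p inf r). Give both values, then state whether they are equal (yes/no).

a|bc; a|bc; yes

q sup r = abc, so p inf (q sup r) = a|bc inf abc = a|bc.
p inf q = a|b|c and p inf r = a|bc, so (p inf q) sup (p inf r) = a|b|c sup a|bc = a|bc.
Equal: yes.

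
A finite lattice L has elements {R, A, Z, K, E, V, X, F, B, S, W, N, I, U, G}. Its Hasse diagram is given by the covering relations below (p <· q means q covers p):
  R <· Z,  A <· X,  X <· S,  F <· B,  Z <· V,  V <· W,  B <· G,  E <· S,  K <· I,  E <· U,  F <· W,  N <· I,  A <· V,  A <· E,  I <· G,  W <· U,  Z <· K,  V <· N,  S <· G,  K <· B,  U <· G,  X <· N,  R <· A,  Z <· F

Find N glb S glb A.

Common lower bounds of {N, S, A}: A, R.
The greatest among these is A.

A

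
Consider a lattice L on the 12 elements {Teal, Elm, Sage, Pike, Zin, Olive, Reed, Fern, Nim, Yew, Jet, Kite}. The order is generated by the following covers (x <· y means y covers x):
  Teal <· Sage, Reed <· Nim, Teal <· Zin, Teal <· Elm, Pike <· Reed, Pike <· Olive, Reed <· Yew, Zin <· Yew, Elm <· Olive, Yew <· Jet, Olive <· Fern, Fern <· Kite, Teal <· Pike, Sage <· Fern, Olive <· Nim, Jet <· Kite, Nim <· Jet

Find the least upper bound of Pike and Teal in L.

Common upper bounds of {Pike, Teal}: Fern, Jet, Kite, Nim, Olive, Pike, Reed, Yew.
The least among these is Pike.

Pike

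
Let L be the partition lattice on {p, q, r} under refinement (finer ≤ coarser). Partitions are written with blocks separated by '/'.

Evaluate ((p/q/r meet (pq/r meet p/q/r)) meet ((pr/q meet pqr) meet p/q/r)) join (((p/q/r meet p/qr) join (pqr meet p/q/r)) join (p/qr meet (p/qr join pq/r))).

p/qr

pq/r ∧ p/q/r = p/q/r
p/q/r ∧ p/q/r = p/q/r
pr/q ∧ pqr = pr/q
pr/q ∧ p/q/r = p/q/r
p/q/r ∧ p/q/r = p/q/r
p/q/r ∧ p/qr = p/q/r
pqr ∧ p/q/r = p/q/r
p/q/r ∨ p/q/r = p/q/r
p/qr ∨ pq/r = pqr
p/qr ∧ pqr = p/qr
p/q/r ∨ p/qr = p/qr
p/q/r ∨ p/qr = p/qr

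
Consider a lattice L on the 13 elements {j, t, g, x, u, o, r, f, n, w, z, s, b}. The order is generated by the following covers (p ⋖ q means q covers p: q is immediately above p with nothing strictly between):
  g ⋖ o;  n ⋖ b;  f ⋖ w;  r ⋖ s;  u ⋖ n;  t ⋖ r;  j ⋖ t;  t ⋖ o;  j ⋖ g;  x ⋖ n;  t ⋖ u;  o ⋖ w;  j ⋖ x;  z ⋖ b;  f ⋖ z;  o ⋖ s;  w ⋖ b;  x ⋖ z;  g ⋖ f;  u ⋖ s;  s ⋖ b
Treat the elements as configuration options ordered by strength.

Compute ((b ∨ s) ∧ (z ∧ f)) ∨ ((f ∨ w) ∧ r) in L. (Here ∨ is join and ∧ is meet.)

w

b ∨ s = b
z ∧ f = f
b ∧ f = f
f ∨ w = w
w ∧ r = t
f ∨ t = w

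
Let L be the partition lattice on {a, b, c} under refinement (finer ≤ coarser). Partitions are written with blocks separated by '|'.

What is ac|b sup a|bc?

abc

The join of ac|b and a|bc merges any blocks that overlap across the partitions, giving abc.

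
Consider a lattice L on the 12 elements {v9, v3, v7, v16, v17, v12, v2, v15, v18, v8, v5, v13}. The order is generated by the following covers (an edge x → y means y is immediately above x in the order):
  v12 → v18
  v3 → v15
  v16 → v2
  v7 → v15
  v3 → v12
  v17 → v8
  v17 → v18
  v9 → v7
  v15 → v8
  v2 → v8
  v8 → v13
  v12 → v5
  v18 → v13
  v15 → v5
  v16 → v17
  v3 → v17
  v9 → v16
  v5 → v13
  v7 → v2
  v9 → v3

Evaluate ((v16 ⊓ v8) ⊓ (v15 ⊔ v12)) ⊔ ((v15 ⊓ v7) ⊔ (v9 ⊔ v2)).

v2

v16 ∧ v8 = v16
v15 ∨ v12 = v5
v16 ∧ v5 = v9
v15 ∧ v7 = v7
v9 ∨ v2 = v2
v7 ∨ v2 = v2
v9 ∨ v2 = v2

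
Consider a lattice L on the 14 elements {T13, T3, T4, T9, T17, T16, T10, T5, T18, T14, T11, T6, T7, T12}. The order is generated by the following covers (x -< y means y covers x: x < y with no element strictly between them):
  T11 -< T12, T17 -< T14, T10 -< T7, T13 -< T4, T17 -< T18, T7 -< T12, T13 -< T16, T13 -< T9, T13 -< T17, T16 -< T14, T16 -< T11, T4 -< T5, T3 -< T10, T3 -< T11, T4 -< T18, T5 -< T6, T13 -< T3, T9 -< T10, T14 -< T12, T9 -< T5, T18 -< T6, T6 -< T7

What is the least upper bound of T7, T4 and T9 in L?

T7

Common upper bounds of {T7, T4, T9}: T12, T7.
The least among these is T7.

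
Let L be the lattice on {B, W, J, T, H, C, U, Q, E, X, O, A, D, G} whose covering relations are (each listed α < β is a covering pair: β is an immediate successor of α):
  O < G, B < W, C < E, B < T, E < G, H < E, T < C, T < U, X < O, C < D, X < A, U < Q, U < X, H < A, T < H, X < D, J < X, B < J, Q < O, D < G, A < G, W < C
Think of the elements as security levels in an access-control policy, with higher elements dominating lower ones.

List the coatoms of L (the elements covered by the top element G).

A, D, E, O

The coatoms are exactly the elements covered by G: A, D, E, O.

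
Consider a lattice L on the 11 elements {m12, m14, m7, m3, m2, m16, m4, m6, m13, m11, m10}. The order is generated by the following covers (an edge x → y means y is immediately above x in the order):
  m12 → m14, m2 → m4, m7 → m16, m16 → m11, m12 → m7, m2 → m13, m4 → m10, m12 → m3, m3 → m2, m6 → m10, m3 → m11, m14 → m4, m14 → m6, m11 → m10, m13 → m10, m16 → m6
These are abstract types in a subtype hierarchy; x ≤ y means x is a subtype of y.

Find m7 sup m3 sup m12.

Common upper bounds of {m7, m3, m12}: m10, m11.
The least among these is m11.

m11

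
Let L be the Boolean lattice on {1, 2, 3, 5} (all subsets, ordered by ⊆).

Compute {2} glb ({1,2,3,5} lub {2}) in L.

{1,2,3,5} ∨ {2} = {1,2,3,5}
{2} ∧ {1,2,3,5} = {2}

{2}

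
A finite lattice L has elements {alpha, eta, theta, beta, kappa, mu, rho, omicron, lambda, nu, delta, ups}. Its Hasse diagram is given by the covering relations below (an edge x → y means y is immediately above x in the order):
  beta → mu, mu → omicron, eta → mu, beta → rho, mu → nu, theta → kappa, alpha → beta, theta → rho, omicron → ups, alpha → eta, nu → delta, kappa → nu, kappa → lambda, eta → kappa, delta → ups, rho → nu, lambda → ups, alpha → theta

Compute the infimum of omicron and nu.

mu

Common lower bounds of {omicron, nu}: alpha, beta, eta, mu.
The greatest among these is mu.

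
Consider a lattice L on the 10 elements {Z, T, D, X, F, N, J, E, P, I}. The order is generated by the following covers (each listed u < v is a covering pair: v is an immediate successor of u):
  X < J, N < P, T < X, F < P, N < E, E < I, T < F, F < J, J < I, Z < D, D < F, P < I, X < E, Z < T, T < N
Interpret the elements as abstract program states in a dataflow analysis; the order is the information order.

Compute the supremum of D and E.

Common upper bounds of {D, E}: I.
The least among these is I.

I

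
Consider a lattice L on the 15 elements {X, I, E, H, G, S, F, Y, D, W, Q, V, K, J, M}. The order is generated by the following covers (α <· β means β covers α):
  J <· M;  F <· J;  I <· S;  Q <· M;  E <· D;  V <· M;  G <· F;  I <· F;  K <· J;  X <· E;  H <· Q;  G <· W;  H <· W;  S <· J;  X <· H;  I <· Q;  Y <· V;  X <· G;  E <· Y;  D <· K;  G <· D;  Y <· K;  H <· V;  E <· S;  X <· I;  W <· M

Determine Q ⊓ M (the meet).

Q

Common lower bounds of {Q, M}: H, I, Q, X.
The greatest among these is Q.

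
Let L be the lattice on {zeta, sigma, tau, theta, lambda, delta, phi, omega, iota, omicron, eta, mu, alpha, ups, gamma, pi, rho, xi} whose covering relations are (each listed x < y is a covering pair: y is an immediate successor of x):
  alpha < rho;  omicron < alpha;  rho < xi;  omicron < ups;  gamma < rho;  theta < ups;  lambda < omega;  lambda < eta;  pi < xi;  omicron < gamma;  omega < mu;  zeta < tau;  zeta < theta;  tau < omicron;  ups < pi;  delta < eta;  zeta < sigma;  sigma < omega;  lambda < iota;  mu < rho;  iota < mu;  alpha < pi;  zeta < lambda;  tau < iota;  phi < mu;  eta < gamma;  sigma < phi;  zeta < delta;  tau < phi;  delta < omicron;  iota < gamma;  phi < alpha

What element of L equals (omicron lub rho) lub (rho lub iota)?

omicron ∨ rho = rho
rho ∨ iota = rho
rho ∨ rho = rho

rho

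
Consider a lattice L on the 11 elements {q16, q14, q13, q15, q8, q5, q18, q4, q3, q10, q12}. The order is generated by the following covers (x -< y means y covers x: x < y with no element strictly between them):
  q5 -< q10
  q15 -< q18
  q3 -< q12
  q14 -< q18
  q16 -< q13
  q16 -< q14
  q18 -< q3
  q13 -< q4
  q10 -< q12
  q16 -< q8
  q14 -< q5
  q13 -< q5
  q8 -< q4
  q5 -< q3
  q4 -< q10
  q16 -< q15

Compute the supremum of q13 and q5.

Common upper bounds of {q13, q5}: q10, q12, q3, q5.
The least among these is q5.

q5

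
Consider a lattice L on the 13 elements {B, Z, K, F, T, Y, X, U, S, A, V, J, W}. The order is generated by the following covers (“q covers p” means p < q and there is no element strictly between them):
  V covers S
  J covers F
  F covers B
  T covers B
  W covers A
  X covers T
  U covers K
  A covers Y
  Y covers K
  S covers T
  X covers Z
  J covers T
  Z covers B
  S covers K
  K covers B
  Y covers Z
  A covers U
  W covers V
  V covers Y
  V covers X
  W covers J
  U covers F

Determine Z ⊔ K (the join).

Common upper bounds of {Z, K}: A, V, W, Y.
The least among these is Y.

Y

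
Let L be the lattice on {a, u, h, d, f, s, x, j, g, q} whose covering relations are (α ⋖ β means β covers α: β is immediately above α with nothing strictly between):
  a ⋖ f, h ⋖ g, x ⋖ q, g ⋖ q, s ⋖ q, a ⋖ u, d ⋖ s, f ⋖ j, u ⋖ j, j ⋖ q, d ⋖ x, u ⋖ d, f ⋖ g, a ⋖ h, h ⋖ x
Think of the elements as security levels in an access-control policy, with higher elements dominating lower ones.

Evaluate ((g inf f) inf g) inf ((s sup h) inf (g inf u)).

g ∧ f = f
f ∧ g = f
s ∨ h = q
g ∧ u = a
q ∧ a = a
f ∧ a = a

a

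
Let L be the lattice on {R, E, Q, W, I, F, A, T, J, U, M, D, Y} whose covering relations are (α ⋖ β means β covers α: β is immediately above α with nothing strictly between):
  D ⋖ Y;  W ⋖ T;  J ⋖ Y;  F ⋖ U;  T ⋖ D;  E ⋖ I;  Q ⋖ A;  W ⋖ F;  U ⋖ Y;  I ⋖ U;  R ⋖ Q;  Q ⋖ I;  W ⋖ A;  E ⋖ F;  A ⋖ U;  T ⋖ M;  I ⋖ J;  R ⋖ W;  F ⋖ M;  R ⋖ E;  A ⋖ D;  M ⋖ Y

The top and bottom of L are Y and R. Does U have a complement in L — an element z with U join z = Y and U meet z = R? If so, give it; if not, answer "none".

none

For every candidate z, either U ∨ z ≠ Y or U ∧ z ≠ R; no complement exists.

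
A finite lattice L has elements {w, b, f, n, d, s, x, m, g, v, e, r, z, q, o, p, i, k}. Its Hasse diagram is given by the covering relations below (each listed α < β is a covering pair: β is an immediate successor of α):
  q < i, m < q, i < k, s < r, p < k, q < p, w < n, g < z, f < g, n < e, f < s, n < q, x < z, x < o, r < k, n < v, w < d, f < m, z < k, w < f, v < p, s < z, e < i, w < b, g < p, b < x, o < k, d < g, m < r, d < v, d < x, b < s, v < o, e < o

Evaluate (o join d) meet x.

x

o ∨ d = o
o ∧ x = x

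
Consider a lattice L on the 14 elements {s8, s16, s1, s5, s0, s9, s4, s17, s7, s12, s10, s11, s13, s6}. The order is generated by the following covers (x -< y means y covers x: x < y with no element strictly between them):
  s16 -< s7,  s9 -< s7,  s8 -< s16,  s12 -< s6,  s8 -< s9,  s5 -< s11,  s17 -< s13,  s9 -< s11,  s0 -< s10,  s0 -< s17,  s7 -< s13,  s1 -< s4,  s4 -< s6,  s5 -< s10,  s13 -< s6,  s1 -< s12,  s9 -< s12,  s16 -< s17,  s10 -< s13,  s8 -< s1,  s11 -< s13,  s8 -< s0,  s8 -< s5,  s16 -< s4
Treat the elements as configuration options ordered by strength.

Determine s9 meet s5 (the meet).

s8

Common lower bounds of {s9, s5}: s8.
The greatest among these is s8.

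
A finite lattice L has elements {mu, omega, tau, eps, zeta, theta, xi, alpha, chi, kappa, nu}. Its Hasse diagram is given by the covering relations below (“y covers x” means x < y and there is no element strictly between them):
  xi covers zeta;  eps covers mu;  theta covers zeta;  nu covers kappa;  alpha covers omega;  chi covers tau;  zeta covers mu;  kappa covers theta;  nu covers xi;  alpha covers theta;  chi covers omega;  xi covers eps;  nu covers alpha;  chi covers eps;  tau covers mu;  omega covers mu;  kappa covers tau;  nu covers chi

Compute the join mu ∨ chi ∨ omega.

Common upper bounds of {mu, chi, omega}: chi, nu.
The least among these is chi.

chi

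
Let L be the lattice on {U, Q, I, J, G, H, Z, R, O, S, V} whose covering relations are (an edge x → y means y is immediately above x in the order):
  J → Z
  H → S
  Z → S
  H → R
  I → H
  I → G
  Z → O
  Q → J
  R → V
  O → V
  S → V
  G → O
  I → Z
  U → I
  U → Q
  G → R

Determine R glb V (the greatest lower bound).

R

Common lower bounds of {R, V}: G, H, I, R, U.
The greatest among these is R.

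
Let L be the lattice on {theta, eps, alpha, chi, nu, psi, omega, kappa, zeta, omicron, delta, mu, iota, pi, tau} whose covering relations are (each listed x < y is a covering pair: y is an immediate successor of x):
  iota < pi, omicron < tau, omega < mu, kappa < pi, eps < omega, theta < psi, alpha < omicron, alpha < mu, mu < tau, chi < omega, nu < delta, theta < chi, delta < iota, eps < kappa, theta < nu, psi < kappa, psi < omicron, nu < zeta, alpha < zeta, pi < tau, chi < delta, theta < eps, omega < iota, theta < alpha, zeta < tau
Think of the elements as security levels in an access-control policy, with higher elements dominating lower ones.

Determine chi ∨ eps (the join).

omega

Common upper bounds of {chi, eps}: iota, mu, omega, pi, tau.
The least among these is omega.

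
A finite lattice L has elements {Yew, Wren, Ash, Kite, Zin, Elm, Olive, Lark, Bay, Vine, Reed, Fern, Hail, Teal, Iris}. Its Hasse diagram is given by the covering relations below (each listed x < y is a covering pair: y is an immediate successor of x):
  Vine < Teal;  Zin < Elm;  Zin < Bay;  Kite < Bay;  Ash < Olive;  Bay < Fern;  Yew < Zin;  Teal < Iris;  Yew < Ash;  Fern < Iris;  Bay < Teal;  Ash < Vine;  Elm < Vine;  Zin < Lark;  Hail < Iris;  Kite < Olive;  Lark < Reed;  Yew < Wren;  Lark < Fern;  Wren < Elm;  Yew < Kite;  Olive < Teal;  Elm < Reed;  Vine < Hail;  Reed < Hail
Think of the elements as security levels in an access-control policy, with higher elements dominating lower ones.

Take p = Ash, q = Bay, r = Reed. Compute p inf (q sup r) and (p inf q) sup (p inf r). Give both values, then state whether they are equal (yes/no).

Ash; Yew; no

q sup r = Iris, so p inf (q sup r) = Ash inf Iris = Ash.
p inf q = Yew and p inf r = Yew, so (p inf q) sup (p inf r) = Yew sup Yew = Yew.
Equal: no.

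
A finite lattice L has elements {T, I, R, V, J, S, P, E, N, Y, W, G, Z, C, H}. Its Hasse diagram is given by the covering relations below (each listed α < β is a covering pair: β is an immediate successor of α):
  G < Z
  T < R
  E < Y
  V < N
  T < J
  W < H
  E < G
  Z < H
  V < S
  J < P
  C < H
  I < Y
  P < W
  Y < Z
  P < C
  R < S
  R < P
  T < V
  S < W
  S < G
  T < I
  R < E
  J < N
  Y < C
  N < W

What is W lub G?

Common upper bounds of {W, G}: H.
The least among these is H.

H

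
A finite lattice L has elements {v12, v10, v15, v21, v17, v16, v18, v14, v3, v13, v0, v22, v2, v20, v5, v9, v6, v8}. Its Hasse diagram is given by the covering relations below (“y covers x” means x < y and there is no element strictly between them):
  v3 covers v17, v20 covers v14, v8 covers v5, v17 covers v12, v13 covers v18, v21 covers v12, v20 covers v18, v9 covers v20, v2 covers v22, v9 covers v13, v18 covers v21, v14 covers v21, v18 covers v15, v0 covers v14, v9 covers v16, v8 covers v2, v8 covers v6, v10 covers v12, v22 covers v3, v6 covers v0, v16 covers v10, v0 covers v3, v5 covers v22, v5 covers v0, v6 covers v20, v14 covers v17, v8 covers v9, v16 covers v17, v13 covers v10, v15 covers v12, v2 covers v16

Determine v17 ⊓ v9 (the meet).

v17

Common lower bounds of {v17, v9}: v12, v17.
The greatest among these is v17.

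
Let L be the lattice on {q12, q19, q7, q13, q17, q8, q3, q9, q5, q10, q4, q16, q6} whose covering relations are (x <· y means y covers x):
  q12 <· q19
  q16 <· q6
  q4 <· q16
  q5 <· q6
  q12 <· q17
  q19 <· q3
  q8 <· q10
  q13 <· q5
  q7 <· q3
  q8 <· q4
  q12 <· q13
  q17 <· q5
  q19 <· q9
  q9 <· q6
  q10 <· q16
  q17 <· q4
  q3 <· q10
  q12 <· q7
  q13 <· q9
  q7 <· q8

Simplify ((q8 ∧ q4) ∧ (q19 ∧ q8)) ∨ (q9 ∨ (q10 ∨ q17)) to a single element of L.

q8 ∧ q4 = q8
q19 ∧ q8 = q12
q8 ∧ q12 = q12
q10 ∨ q17 = q16
q9 ∨ q16 = q6
q12 ∨ q6 = q6

q6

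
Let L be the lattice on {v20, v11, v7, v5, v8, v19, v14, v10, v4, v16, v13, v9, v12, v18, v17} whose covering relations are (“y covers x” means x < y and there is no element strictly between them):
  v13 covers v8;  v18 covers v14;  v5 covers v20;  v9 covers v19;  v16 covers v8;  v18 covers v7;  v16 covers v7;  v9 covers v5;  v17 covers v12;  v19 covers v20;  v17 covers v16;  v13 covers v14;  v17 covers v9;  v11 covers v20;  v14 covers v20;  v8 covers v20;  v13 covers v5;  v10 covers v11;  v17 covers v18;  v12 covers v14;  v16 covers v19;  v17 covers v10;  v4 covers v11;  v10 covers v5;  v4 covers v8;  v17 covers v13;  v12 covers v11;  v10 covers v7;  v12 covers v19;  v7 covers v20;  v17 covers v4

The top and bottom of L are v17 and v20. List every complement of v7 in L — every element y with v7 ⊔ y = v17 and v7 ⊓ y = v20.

Need y with v7 ∨ y = v17 and v7 ∧ y = v20.
Checking each element gives: v12, v13, v4, v9.

v12, v13, v4, v9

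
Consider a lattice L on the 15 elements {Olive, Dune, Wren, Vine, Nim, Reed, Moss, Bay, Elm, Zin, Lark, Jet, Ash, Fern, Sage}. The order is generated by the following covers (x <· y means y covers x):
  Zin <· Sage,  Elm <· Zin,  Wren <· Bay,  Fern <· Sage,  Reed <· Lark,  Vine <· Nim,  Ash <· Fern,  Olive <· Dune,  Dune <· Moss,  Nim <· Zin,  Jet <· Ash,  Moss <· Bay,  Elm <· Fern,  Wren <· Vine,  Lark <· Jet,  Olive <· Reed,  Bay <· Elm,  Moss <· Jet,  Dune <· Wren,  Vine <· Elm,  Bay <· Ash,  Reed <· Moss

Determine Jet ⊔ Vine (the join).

Fern

Common upper bounds of {Jet, Vine}: Fern, Sage.
The least among these is Fern.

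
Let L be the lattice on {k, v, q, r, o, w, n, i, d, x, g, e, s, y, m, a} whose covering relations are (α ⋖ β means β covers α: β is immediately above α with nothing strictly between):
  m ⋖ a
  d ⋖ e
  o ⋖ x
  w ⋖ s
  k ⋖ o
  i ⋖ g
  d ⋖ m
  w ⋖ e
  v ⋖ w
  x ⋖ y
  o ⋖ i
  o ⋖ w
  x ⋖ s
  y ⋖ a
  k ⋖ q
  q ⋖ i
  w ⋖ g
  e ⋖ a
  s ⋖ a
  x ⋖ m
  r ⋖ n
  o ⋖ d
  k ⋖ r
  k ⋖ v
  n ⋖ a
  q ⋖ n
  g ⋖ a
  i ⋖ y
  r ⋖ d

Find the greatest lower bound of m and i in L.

Common lower bounds of {m, i}: k, o.
The greatest among these is o.

o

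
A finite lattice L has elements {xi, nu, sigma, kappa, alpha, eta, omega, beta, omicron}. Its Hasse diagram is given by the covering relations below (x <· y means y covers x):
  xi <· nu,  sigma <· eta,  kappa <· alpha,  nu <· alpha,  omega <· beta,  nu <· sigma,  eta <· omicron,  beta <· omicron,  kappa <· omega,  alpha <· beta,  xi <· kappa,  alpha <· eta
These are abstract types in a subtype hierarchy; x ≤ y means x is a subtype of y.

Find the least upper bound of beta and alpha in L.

Common upper bounds of {beta, alpha}: beta, omicron.
The least among these is beta.

beta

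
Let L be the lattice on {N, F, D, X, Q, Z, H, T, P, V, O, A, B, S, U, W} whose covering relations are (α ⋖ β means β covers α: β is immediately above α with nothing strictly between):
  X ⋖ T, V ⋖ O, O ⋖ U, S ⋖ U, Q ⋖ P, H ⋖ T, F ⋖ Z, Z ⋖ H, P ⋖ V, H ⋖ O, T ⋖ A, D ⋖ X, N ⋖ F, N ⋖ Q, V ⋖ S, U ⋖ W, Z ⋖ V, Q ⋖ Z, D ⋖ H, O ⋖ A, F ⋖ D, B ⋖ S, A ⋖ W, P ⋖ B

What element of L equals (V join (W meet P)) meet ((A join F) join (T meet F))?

V

W ∧ P = P
V ∨ P = V
A ∨ F = A
T ∧ F = F
A ∨ F = A
V ∧ A = V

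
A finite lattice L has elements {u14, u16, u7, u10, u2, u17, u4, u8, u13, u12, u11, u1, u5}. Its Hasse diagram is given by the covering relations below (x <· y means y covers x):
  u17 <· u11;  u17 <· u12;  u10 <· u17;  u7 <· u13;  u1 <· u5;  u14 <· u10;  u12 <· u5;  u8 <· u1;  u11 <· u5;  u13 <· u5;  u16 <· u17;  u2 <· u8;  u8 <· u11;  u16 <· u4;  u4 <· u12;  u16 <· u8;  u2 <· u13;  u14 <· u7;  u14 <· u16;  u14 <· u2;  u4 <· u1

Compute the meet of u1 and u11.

Common lower bounds of {u1, u11}: u14, u16, u2, u8.
The greatest among these is u8.

u8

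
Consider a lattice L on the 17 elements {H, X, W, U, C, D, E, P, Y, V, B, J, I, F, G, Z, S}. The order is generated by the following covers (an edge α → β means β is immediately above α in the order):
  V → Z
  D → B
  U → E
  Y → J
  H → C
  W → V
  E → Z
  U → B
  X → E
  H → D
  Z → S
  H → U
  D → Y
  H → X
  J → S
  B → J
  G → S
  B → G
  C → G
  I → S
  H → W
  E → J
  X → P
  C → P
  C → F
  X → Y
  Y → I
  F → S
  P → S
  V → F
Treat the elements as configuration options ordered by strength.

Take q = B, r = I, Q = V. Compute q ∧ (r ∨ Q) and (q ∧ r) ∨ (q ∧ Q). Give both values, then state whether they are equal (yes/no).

B; D; no

r ∨ Q = S, so q ∧ (r ∨ Q) = B ∧ S = B.
q ∧ r = D and q ∧ Q = H, so (q ∧ r) ∨ (q ∧ Q) = D ∨ H = D.
Equal: no.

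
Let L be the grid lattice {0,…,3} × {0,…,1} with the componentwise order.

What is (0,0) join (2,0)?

(2,0)

Common upper bounds of {(0,0), (2,0)}: (2,0), (2,1), (3,0), (3,1).
The least among these is (2,0).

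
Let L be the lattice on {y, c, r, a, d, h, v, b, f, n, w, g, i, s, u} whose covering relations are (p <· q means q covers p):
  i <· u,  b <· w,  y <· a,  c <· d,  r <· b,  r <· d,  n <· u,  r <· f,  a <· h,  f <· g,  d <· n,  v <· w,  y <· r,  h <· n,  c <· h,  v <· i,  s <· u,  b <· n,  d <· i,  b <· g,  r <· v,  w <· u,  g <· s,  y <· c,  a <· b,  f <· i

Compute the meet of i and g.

Common lower bounds of {i, g}: f, r, y.
The greatest among these is f.

f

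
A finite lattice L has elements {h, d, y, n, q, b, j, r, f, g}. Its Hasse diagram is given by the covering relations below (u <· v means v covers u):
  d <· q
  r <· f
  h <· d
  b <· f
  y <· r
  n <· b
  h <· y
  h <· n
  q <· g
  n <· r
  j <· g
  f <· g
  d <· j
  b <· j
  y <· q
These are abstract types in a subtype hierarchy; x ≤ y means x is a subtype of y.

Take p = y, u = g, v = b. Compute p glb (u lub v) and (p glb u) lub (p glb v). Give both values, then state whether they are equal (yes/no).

u lub v = g, so p glb (u lub v) = y glb g = y.
p glb u = y and p glb v = h, so (p glb u) lub (p glb v) = y lub h = y.
Equal: yes.

y; y; yes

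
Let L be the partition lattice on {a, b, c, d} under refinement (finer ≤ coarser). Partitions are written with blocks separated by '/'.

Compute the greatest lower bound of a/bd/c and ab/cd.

The meet (common refinement) of a/bd/c and ab/cd intersects blocks pairwise, giving a/b/c/d.

a/b/c/d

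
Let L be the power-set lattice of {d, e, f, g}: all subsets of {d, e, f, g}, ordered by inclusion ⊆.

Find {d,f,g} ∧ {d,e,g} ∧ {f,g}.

Common lower bounds of {{d,f,g}, {d,e,g}, {f,g}}: {g}, {}.
The greatest among these is {g}.

{g}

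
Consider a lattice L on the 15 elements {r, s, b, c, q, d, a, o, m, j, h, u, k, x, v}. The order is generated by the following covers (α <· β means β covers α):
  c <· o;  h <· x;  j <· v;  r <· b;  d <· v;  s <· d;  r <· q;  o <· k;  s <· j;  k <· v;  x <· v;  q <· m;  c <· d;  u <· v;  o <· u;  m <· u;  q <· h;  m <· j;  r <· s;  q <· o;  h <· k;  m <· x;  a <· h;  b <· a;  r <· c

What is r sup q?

q

Common upper bounds of {r, q}: h, j, k, m, o, q, u, v, x.
The least among these is q.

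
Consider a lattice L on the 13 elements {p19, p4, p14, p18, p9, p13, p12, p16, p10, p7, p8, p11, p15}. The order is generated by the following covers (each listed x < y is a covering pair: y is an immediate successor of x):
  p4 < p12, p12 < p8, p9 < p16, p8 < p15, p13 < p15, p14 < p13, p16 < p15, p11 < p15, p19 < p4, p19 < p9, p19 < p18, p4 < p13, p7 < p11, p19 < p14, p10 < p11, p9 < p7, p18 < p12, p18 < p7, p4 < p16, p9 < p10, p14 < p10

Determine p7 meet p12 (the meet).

p18

Common lower bounds of {p7, p12}: p18, p19.
The greatest among these is p18.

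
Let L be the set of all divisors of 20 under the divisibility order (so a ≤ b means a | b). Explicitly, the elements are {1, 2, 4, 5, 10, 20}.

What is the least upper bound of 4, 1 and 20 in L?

20

Common upper bounds of {4, 1, 20}: 20.
The least among these is 20.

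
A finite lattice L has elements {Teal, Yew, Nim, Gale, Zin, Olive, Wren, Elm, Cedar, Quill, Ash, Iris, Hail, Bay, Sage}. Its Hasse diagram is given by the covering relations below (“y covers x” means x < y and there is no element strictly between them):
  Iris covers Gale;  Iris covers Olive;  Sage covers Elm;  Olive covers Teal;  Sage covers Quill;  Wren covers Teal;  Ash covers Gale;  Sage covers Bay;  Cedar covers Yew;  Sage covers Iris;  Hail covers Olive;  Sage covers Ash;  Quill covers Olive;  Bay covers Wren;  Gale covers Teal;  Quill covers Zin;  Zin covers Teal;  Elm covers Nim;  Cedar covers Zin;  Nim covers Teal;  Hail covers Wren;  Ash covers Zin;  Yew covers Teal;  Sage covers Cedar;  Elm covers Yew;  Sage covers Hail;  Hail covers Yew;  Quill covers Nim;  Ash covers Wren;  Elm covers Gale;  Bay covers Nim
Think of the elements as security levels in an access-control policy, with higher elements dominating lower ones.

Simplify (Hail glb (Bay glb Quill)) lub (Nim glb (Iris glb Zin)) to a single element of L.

Teal

Bay ∧ Quill = Nim
Hail ∧ Nim = Teal
Iris ∧ Zin = Teal
Nim ∧ Teal = Teal
Teal ∨ Teal = Teal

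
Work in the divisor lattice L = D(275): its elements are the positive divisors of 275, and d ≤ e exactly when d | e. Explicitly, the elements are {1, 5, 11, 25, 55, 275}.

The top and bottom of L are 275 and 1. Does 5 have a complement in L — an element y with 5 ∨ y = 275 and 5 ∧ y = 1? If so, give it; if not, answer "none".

For every candidate y, either 5 ∨ y ≠ 275 or 5 ∧ y ≠ 1; no complement exists.

none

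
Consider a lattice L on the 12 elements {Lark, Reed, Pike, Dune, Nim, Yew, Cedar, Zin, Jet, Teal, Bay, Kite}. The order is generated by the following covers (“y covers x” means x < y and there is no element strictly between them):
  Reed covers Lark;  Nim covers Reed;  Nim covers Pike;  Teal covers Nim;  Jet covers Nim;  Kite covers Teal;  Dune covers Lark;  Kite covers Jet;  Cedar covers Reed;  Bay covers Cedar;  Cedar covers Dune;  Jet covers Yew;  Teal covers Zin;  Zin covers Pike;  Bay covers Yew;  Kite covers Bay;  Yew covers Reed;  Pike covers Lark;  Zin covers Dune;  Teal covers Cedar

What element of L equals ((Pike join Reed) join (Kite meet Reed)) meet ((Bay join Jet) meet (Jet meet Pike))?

Pike

Pike ∨ Reed = Nim
Kite ∧ Reed = Reed
Nim ∨ Reed = Nim
Bay ∨ Jet = Kite
Jet ∧ Pike = Pike
Kite ∧ Pike = Pike
Nim ∧ Pike = Pike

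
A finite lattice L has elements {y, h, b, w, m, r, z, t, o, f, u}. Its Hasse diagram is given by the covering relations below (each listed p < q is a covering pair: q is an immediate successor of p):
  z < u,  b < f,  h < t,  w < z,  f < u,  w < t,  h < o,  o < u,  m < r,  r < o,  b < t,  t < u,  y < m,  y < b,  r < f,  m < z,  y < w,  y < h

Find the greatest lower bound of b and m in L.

Common lower bounds of {b, m}: y.
The greatest among these is y.

y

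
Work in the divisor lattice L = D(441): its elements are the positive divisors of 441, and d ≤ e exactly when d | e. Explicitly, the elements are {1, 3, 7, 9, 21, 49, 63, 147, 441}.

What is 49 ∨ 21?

147

In the divisibility order, the join is the least common multiple: lcm(49, 21) = 147.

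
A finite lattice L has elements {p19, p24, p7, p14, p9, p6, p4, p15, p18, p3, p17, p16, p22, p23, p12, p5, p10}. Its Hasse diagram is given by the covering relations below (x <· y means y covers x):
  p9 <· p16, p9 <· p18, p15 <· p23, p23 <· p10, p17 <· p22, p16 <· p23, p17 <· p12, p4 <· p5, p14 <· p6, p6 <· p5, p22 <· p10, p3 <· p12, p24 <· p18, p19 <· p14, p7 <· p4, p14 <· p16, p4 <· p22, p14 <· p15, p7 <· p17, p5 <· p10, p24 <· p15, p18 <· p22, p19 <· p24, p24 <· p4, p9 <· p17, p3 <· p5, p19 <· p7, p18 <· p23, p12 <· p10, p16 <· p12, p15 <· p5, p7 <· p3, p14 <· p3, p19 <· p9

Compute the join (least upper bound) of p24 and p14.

p15

Common upper bounds of {p24, p14}: p10, p15, p23, p5.
The least among these is p15.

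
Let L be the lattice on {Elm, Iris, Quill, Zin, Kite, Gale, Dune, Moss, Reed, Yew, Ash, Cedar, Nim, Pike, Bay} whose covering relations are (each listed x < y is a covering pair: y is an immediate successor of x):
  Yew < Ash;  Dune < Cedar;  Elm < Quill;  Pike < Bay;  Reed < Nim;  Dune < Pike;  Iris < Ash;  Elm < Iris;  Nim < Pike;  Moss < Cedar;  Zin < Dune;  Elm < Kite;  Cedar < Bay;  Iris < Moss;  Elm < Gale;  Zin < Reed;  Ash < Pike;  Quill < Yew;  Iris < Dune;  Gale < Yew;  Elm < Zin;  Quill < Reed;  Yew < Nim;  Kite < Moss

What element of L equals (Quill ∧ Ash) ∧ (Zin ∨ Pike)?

Quill

Quill ∧ Ash = Quill
Zin ∨ Pike = Pike
Quill ∧ Pike = Quill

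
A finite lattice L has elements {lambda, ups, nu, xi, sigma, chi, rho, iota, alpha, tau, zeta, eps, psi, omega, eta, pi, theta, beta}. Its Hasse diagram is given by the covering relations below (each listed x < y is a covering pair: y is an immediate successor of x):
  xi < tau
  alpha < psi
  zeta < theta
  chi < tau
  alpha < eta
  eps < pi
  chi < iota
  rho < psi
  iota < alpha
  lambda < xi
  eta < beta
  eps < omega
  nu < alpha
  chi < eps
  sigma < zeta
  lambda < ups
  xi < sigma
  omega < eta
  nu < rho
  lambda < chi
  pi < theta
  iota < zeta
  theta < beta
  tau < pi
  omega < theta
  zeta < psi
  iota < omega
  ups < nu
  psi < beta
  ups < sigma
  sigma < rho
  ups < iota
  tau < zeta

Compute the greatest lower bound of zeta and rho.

Common lower bounds of {zeta, rho}: lambda, sigma, ups, xi.
The greatest among these is sigma.

sigma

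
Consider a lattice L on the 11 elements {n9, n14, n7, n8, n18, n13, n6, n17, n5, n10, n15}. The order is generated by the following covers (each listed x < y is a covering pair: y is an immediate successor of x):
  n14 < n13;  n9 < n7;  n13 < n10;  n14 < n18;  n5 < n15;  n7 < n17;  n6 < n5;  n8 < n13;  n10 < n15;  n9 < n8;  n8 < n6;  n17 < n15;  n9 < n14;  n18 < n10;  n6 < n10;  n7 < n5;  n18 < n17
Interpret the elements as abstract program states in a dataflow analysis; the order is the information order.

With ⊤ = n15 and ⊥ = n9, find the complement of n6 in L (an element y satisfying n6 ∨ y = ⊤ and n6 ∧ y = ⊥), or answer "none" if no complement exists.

Need y with n6 ∨ y = n15 and n6 ∧ y = n9.
Checking each element gives: n17.

n17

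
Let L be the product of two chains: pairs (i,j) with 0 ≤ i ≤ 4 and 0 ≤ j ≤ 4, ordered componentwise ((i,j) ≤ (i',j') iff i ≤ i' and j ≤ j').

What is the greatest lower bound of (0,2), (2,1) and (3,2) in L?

In a product of chains, the meet is componentwise min, giving (0,1).

(0,1)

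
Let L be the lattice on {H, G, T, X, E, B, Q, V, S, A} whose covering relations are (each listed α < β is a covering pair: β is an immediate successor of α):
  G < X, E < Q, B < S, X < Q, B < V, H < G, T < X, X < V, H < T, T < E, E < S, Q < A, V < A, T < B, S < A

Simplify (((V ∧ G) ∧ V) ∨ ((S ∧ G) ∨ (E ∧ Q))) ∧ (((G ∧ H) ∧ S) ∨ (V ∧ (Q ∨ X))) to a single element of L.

V ∧ G = G
G ∧ V = G
S ∧ G = H
E ∧ Q = E
H ∨ E = E
G ∨ E = Q
G ∧ H = H
H ∧ S = H
Q ∨ X = Q
V ∧ Q = X
H ∨ X = X
Q ∧ X = X

X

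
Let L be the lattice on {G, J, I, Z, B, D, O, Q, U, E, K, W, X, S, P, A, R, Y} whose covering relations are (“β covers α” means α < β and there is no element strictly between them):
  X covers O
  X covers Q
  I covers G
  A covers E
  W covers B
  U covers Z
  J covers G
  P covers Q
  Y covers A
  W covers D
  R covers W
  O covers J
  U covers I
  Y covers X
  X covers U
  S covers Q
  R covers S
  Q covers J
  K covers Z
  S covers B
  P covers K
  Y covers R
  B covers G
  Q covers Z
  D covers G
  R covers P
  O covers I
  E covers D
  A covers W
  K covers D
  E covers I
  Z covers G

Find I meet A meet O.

Common lower bounds of {I, A, O}: G, I.
The greatest among these is I.

I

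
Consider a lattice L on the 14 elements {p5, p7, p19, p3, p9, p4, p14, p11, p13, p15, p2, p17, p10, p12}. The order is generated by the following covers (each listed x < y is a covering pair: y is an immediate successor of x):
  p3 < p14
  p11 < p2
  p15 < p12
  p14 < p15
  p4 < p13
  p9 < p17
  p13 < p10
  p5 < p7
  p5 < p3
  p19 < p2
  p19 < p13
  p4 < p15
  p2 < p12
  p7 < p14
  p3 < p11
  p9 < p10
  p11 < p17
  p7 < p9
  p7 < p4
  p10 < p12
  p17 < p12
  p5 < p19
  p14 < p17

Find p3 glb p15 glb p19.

Common lower bounds of {p3, p15, p19}: p5.
The greatest among these is p5.

p5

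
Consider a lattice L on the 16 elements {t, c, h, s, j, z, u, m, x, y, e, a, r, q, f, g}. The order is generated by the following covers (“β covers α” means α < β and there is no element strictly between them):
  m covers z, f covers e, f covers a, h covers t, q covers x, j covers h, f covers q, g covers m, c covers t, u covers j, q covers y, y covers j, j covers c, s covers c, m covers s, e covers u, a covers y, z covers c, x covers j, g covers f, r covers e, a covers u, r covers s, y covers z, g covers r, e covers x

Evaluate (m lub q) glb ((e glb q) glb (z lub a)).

j

m ∨ q = g
e ∧ q = x
z ∨ a = a
x ∧ a = j
g ∧ j = j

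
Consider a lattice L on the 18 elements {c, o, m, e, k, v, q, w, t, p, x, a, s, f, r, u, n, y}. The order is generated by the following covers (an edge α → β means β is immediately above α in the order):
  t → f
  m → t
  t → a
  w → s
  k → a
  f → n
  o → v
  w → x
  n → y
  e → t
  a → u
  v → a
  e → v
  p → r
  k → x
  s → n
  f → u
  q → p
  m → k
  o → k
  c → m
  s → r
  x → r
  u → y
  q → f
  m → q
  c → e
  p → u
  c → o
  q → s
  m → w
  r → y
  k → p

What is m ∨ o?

k

Common upper bounds of {m, o}: a, k, p, r, u, x, y.
The least among these is k.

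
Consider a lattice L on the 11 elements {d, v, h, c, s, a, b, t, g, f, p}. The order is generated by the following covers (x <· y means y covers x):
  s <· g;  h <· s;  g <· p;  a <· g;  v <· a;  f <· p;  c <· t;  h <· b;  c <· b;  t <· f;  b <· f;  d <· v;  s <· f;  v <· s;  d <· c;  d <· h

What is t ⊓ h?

d

Common lower bounds of {t, h}: d.
The greatest among these is d.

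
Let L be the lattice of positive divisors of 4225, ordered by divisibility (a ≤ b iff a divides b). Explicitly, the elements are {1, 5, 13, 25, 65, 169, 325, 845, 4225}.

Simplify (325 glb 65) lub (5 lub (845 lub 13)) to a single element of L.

845

325 ∧ 65 = 65
845 ∨ 13 = 845
5 ∨ 845 = 845
65 ∨ 845 = 845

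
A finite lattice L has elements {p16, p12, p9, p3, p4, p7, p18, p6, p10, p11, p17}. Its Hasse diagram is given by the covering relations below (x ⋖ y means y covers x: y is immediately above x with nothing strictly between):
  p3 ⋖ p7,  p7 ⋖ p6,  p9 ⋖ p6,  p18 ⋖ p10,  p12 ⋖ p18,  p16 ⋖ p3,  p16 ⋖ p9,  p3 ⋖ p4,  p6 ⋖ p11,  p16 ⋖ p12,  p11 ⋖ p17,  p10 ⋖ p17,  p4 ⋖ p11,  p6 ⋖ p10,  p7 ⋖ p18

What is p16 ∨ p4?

p4

Common upper bounds of {p16, p4}: p11, p17, p4.
The least among these is p4.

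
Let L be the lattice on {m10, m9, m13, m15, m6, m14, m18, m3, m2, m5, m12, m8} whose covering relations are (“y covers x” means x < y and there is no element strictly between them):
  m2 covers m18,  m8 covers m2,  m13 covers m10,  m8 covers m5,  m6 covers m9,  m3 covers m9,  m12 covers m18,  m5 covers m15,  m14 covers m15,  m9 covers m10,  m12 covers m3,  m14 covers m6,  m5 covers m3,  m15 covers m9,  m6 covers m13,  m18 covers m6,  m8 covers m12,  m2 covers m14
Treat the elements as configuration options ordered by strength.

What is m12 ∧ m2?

Common lower bounds of {m12, m2}: m10, m13, m18, m6, m9.
The greatest among these is m18.

m18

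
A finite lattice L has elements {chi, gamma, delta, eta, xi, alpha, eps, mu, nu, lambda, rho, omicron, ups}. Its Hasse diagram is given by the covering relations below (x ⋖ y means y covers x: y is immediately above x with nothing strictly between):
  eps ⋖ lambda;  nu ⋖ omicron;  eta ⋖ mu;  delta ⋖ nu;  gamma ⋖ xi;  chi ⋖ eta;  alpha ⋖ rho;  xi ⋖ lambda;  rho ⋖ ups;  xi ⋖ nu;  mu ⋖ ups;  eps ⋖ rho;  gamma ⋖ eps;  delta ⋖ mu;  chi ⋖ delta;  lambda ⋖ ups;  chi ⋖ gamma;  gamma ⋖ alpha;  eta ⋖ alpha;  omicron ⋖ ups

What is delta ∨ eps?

ups

Common upper bounds of {delta, eps}: ups.
The least among these is ups.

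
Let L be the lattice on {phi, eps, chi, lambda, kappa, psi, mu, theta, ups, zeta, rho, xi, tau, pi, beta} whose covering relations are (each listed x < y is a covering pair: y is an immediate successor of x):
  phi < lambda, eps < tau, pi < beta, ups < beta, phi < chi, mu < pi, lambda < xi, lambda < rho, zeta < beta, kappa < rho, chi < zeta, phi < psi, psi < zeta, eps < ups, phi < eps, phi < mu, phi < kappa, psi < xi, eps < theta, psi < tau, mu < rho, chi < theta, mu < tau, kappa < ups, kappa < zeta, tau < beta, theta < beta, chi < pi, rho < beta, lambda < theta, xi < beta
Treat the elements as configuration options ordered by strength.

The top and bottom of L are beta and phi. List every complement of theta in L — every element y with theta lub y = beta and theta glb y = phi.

Need y with theta ∨ y = beta and theta ∧ y = phi.
Checking each element gives: kappa, mu, psi.

kappa, mu, psi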